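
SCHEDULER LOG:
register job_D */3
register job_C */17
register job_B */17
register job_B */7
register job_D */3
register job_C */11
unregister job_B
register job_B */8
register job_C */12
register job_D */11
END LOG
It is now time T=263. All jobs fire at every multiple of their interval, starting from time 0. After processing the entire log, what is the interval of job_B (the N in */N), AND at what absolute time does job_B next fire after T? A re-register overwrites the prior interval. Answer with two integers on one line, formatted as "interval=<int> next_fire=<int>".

Op 1: register job_D */3 -> active={job_D:*/3}
Op 2: register job_C */17 -> active={job_C:*/17, job_D:*/3}
Op 3: register job_B */17 -> active={job_B:*/17, job_C:*/17, job_D:*/3}
Op 4: register job_B */7 -> active={job_B:*/7, job_C:*/17, job_D:*/3}
Op 5: register job_D */3 -> active={job_B:*/7, job_C:*/17, job_D:*/3}
Op 6: register job_C */11 -> active={job_B:*/7, job_C:*/11, job_D:*/3}
Op 7: unregister job_B -> active={job_C:*/11, job_D:*/3}
Op 8: register job_B */8 -> active={job_B:*/8, job_C:*/11, job_D:*/3}
Op 9: register job_C */12 -> active={job_B:*/8, job_C:*/12, job_D:*/3}
Op 10: register job_D */11 -> active={job_B:*/8, job_C:*/12, job_D:*/11}
Final interval of job_B = 8
Next fire of job_B after T=263: (263//8+1)*8 = 264

Answer: interval=8 next_fire=264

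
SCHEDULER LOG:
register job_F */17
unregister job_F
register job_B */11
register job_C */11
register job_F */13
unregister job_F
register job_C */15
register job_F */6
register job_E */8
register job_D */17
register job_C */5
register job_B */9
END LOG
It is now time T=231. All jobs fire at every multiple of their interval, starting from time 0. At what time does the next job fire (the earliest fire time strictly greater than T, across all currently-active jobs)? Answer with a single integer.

Op 1: register job_F */17 -> active={job_F:*/17}
Op 2: unregister job_F -> active={}
Op 3: register job_B */11 -> active={job_B:*/11}
Op 4: register job_C */11 -> active={job_B:*/11, job_C:*/11}
Op 5: register job_F */13 -> active={job_B:*/11, job_C:*/11, job_F:*/13}
Op 6: unregister job_F -> active={job_B:*/11, job_C:*/11}
Op 7: register job_C */15 -> active={job_B:*/11, job_C:*/15}
Op 8: register job_F */6 -> active={job_B:*/11, job_C:*/15, job_F:*/6}
Op 9: register job_E */8 -> active={job_B:*/11, job_C:*/15, job_E:*/8, job_F:*/6}
Op 10: register job_D */17 -> active={job_B:*/11, job_C:*/15, job_D:*/17, job_E:*/8, job_F:*/6}
Op 11: register job_C */5 -> active={job_B:*/11, job_C:*/5, job_D:*/17, job_E:*/8, job_F:*/6}
Op 12: register job_B */9 -> active={job_B:*/9, job_C:*/5, job_D:*/17, job_E:*/8, job_F:*/6}
  job_B: interval 9, next fire after T=231 is 234
  job_C: interval 5, next fire after T=231 is 235
  job_D: interval 17, next fire after T=231 is 238
  job_E: interval 8, next fire after T=231 is 232
  job_F: interval 6, next fire after T=231 is 234
Earliest fire time = 232 (job job_E)

Answer: 232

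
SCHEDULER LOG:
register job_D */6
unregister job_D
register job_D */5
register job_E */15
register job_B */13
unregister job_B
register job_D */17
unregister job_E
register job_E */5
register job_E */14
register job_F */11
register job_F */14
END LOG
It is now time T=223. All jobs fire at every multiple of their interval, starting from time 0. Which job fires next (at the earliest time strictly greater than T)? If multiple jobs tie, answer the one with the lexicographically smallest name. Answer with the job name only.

Op 1: register job_D */6 -> active={job_D:*/6}
Op 2: unregister job_D -> active={}
Op 3: register job_D */5 -> active={job_D:*/5}
Op 4: register job_E */15 -> active={job_D:*/5, job_E:*/15}
Op 5: register job_B */13 -> active={job_B:*/13, job_D:*/5, job_E:*/15}
Op 6: unregister job_B -> active={job_D:*/5, job_E:*/15}
Op 7: register job_D */17 -> active={job_D:*/17, job_E:*/15}
Op 8: unregister job_E -> active={job_D:*/17}
Op 9: register job_E */5 -> active={job_D:*/17, job_E:*/5}
Op 10: register job_E */14 -> active={job_D:*/17, job_E:*/14}
Op 11: register job_F */11 -> active={job_D:*/17, job_E:*/14, job_F:*/11}
Op 12: register job_F */14 -> active={job_D:*/17, job_E:*/14, job_F:*/14}
  job_D: interval 17, next fire after T=223 is 238
  job_E: interval 14, next fire after T=223 is 224
  job_F: interval 14, next fire after T=223 is 224
Earliest = 224, winner (lex tiebreak) = job_E

Answer: job_E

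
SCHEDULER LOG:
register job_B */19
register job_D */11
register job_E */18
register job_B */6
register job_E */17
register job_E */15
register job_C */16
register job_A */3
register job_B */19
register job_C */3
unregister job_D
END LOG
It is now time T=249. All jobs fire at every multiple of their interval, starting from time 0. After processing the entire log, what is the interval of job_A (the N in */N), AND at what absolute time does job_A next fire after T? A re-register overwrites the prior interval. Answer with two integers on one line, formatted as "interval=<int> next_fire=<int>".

Op 1: register job_B */19 -> active={job_B:*/19}
Op 2: register job_D */11 -> active={job_B:*/19, job_D:*/11}
Op 3: register job_E */18 -> active={job_B:*/19, job_D:*/11, job_E:*/18}
Op 4: register job_B */6 -> active={job_B:*/6, job_D:*/11, job_E:*/18}
Op 5: register job_E */17 -> active={job_B:*/6, job_D:*/11, job_E:*/17}
Op 6: register job_E */15 -> active={job_B:*/6, job_D:*/11, job_E:*/15}
Op 7: register job_C */16 -> active={job_B:*/6, job_C:*/16, job_D:*/11, job_E:*/15}
Op 8: register job_A */3 -> active={job_A:*/3, job_B:*/6, job_C:*/16, job_D:*/11, job_E:*/15}
Op 9: register job_B */19 -> active={job_A:*/3, job_B:*/19, job_C:*/16, job_D:*/11, job_E:*/15}
Op 10: register job_C */3 -> active={job_A:*/3, job_B:*/19, job_C:*/3, job_D:*/11, job_E:*/15}
Op 11: unregister job_D -> active={job_A:*/3, job_B:*/19, job_C:*/3, job_E:*/15}
Final interval of job_A = 3
Next fire of job_A after T=249: (249//3+1)*3 = 252

Answer: interval=3 next_fire=252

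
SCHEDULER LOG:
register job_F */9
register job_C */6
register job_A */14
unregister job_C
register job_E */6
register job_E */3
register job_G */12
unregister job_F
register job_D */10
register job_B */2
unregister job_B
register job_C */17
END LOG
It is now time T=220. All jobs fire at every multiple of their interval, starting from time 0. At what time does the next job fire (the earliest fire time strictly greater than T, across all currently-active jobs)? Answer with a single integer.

Op 1: register job_F */9 -> active={job_F:*/9}
Op 2: register job_C */6 -> active={job_C:*/6, job_F:*/9}
Op 3: register job_A */14 -> active={job_A:*/14, job_C:*/6, job_F:*/9}
Op 4: unregister job_C -> active={job_A:*/14, job_F:*/9}
Op 5: register job_E */6 -> active={job_A:*/14, job_E:*/6, job_F:*/9}
Op 6: register job_E */3 -> active={job_A:*/14, job_E:*/3, job_F:*/9}
Op 7: register job_G */12 -> active={job_A:*/14, job_E:*/3, job_F:*/9, job_G:*/12}
Op 8: unregister job_F -> active={job_A:*/14, job_E:*/3, job_G:*/12}
Op 9: register job_D */10 -> active={job_A:*/14, job_D:*/10, job_E:*/3, job_G:*/12}
Op 10: register job_B */2 -> active={job_A:*/14, job_B:*/2, job_D:*/10, job_E:*/3, job_G:*/12}
Op 11: unregister job_B -> active={job_A:*/14, job_D:*/10, job_E:*/3, job_G:*/12}
Op 12: register job_C */17 -> active={job_A:*/14, job_C:*/17, job_D:*/10, job_E:*/3, job_G:*/12}
  job_A: interval 14, next fire after T=220 is 224
  job_C: interval 17, next fire after T=220 is 221
  job_D: interval 10, next fire after T=220 is 230
  job_E: interval 3, next fire after T=220 is 222
  job_G: interval 12, next fire after T=220 is 228
Earliest fire time = 221 (job job_C)

Answer: 221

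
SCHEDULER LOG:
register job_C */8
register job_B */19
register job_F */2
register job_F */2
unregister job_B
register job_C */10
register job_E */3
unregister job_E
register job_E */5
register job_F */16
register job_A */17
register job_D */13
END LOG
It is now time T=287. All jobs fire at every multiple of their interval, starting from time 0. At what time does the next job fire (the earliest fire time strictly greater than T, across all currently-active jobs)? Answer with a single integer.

Op 1: register job_C */8 -> active={job_C:*/8}
Op 2: register job_B */19 -> active={job_B:*/19, job_C:*/8}
Op 3: register job_F */2 -> active={job_B:*/19, job_C:*/8, job_F:*/2}
Op 4: register job_F */2 -> active={job_B:*/19, job_C:*/8, job_F:*/2}
Op 5: unregister job_B -> active={job_C:*/8, job_F:*/2}
Op 6: register job_C */10 -> active={job_C:*/10, job_F:*/2}
Op 7: register job_E */3 -> active={job_C:*/10, job_E:*/3, job_F:*/2}
Op 8: unregister job_E -> active={job_C:*/10, job_F:*/2}
Op 9: register job_E */5 -> active={job_C:*/10, job_E:*/5, job_F:*/2}
Op 10: register job_F */16 -> active={job_C:*/10, job_E:*/5, job_F:*/16}
Op 11: register job_A */17 -> active={job_A:*/17, job_C:*/10, job_E:*/5, job_F:*/16}
Op 12: register job_D */13 -> active={job_A:*/17, job_C:*/10, job_D:*/13, job_E:*/5, job_F:*/16}
  job_A: interval 17, next fire after T=287 is 289
  job_C: interval 10, next fire after T=287 is 290
  job_D: interval 13, next fire after T=287 is 299
  job_E: interval 5, next fire after T=287 is 290
  job_F: interval 16, next fire after T=287 is 288
Earliest fire time = 288 (job job_F)

Answer: 288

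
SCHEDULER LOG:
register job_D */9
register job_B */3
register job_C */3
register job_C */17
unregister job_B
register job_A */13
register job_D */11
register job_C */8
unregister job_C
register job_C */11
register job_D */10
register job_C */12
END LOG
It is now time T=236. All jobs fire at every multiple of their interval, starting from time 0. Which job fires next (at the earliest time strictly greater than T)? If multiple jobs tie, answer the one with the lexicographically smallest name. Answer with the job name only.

Op 1: register job_D */9 -> active={job_D:*/9}
Op 2: register job_B */3 -> active={job_B:*/3, job_D:*/9}
Op 3: register job_C */3 -> active={job_B:*/3, job_C:*/3, job_D:*/9}
Op 4: register job_C */17 -> active={job_B:*/3, job_C:*/17, job_D:*/9}
Op 5: unregister job_B -> active={job_C:*/17, job_D:*/9}
Op 6: register job_A */13 -> active={job_A:*/13, job_C:*/17, job_D:*/9}
Op 7: register job_D */11 -> active={job_A:*/13, job_C:*/17, job_D:*/11}
Op 8: register job_C */8 -> active={job_A:*/13, job_C:*/8, job_D:*/11}
Op 9: unregister job_C -> active={job_A:*/13, job_D:*/11}
Op 10: register job_C */11 -> active={job_A:*/13, job_C:*/11, job_D:*/11}
Op 11: register job_D */10 -> active={job_A:*/13, job_C:*/11, job_D:*/10}
Op 12: register job_C */12 -> active={job_A:*/13, job_C:*/12, job_D:*/10}
  job_A: interval 13, next fire after T=236 is 247
  job_C: interval 12, next fire after T=236 is 240
  job_D: interval 10, next fire after T=236 is 240
Earliest = 240, winner (lex tiebreak) = job_C

Answer: job_C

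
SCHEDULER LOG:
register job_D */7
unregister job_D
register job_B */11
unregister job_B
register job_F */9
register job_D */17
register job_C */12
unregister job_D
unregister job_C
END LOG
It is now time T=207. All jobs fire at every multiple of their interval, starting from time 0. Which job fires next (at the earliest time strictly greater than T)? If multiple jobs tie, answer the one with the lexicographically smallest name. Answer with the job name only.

Op 1: register job_D */7 -> active={job_D:*/7}
Op 2: unregister job_D -> active={}
Op 3: register job_B */11 -> active={job_B:*/11}
Op 4: unregister job_B -> active={}
Op 5: register job_F */9 -> active={job_F:*/9}
Op 6: register job_D */17 -> active={job_D:*/17, job_F:*/9}
Op 7: register job_C */12 -> active={job_C:*/12, job_D:*/17, job_F:*/9}
Op 8: unregister job_D -> active={job_C:*/12, job_F:*/9}
Op 9: unregister job_C -> active={job_F:*/9}
  job_F: interval 9, next fire after T=207 is 216
Earliest = 216, winner (lex tiebreak) = job_F

Answer: job_F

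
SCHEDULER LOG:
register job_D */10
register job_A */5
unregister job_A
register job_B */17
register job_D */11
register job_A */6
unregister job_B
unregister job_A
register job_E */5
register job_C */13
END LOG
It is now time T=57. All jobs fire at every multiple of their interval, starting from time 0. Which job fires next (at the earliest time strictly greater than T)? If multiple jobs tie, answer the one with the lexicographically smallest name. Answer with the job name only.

Op 1: register job_D */10 -> active={job_D:*/10}
Op 2: register job_A */5 -> active={job_A:*/5, job_D:*/10}
Op 3: unregister job_A -> active={job_D:*/10}
Op 4: register job_B */17 -> active={job_B:*/17, job_D:*/10}
Op 5: register job_D */11 -> active={job_B:*/17, job_D:*/11}
Op 6: register job_A */6 -> active={job_A:*/6, job_B:*/17, job_D:*/11}
Op 7: unregister job_B -> active={job_A:*/6, job_D:*/11}
Op 8: unregister job_A -> active={job_D:*/11}
Op 9: register job_E */5 -> active={job_D:*/11, job_E:*/5}
Op 10: register job_C */13 -> active={job_C:*/13, job_D:*/11, job_E:*/5}
  job_C: interval 13, next fire after T=57 is 65
  job_D: interval 11, next fire after T=57 is 66
  job_E: interval 5, next fire after T=57 is 60
Earliest = 60, winner (lex tiebreak) = job_E

Answer: job_E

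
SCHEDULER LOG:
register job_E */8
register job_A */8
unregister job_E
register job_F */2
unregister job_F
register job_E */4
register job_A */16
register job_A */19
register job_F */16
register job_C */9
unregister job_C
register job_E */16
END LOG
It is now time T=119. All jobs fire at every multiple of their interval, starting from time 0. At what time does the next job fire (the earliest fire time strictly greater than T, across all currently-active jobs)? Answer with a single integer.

Op 1: register job_E */8 -> active={job_E:*/8}
Op 2: register job_A */8 -> active={job_A:*/8, job_E:*/8}
Op 3: unregister job_E -> active={job_A:*/8}
Op 4: register job_F */2 -> active={job_A:*/8, job_F:*/2}
Op 5: unregister job_F -> active={job_A:*/8}
Op 6: register job_E */4 -> active={job_A:*/8, job_E:*/4}
Op 7: register job_A */16 -> active={job_A:*/16, job_E:*/4}
Op 8: register job_A */19 -> active={job_A:*/19, job_E:*/4}
Op 9: register job_F */16 -> active={job_A:*/19, job_E:*/4, job_F:*/16}
Op 10: register job_C */9 -> active={job_A:*/19, job_C:*/9, job_E:*/4, job_F:*/16}
Op 11: unregister job_C -> active={job_A:*/19, job_E:*/4, job_F:*/16}
Op 12: register job_E */16 -> active={job_A:*/19, job_E:*/16, job_F:*/16}
  job_A: interval 19, next fire after T=119 is 133
  job_E: interval 16, next fire after T=119 is 128
  job_F: interval 16, next fire after T=119 is 128
Earliest fire time = 128 (job job_E)

Answer: 128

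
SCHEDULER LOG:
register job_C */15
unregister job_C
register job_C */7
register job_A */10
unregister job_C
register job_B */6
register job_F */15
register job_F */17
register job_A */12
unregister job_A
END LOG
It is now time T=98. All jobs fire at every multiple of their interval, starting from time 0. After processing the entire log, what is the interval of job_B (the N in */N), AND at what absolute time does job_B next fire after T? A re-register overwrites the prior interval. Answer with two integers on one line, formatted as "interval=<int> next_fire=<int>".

Answer: interval=6 next_fire=102

Derivation:
Op 1: register job_C */15 -> active={job_C:*/15}
Op 2: unregister job_C -> active={}
Op 3: register job_C */7 -> active={job_C:*/7}
Op 4: register job_A */10 -> active={job_A:*/10, job_C:*/7}
Op 5: unregister job_C -> active={job_A:*/10}
Op 6: register job_B */6 -> active={job_A:*/10, job_B:*/6}
Op 7: register job_F */15 -> active={job_A:*/10, job_B:*/6, job_F:*/15}
Op 8: register job_F */17 -> active={job_A:*/10, job_B:*/6, job_F:*/17}
Op 9: register job_A */12 -> active={job_A:*/12, job_B:*/6, job_F:*/17}
Op 10: unregister job_A -> active={job_B:*/6, job_F:*/17}
Final interval of job_B = 6
Next fire of job_B after T=98: (98//6+1)*6 = 102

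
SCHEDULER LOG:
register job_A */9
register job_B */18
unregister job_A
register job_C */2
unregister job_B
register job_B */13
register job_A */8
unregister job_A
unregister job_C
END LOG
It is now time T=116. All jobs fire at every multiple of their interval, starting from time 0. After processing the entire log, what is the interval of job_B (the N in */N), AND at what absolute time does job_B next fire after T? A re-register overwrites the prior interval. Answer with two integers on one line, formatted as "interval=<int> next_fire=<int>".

Op 1: register job_A */9 -> active={job_A:*/9}
Op 2: register job_B */18 -> active={job_A:*/9, job_B:*/18}
Op 3: unregister job_A -> active={job_B:*/18}
Op 4: register job_C */2 -> active={job_B:*/18, job_C:*/2}
Op 5: unregister job_B -> active={job_C:*/2}
Op 6: register job_B */13 -> active={job_B:*/13, job_C:*/2}
Op 7: register job_A */8 -> active={job_A:*/8, job_B:*/13, job_C:*/2}
Op 8: unregister job_A -> active={job_B:*/13, job_C:*/2}
Op 9: unregister job_C -> active={job_B:*/13}
Final interval of job_B = 13
Next fire of job_B after T=116: (116//13+1)*13 = 117

Answer: interval=13 next_fire=117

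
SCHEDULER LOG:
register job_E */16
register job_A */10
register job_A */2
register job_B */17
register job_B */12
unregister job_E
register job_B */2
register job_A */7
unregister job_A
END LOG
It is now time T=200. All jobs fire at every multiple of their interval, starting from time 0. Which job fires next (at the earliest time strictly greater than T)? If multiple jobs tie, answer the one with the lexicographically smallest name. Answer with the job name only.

Answer: job_B

Derivation:
Op 1: register job_E */16 -> active={job_E:*/16}
Op 2: register job_A */10 -> active={job_A:*/10, job_E:*/16}
Op 3: register job_A */2 -> active={job_A:*/2, job_E:*/16}
Op 4: register job_B */17 -> active={job_A:*/2, job_B:*/17, job_E:*/16}
Op 5: register job_B */12 -> active={job_A:*/2, job_B:*/12, job_E:*/16}
Op 6: unregister job_E -> active={job_A:*/2, job_B:*/12}
Op 7: register job_B */2 -> active={job_A:*/2, job_B:*/2}
Op 8: register job_A */7 -> active={job_A:*/7, job_B:*/2}
Op 9: unregister job_A -> active={job_B:*/2}
  job_B: interval 2, next fire after T=200 is 202
Earliest = 202, winner (lex tiebreak) = job_B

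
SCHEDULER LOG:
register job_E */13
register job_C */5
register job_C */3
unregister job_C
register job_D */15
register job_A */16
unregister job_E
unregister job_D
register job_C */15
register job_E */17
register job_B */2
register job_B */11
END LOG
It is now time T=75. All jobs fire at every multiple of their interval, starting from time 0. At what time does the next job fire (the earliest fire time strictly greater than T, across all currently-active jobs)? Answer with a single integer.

Answer: 77

Derivation:
Op 1: register job_E */13 -> active={job_E:*/13}
Op 2: register job_C */5 -> active={job_C:*/5, job_E:*/13}
Op 3: register job_C */3 -> active={job_C:*/3, job_E:*/13}
Op 4: unregister job_C -> active={job_E:*/13}
Op 5: register job_D */15 -> active={job_D:*/15, job_E:*/13}
Op 6: register job_A */16 -> active={job_A:*/16, job_D:*/15, job_E:*/13}
Op 7: unregister job_E -> active={job_A:*/16, job_D:*/15}
Op 8: unregister job_D -> active={job_A:*/16}
Op 9: register job_C */15 -> active={job_A:*/16, job_C:*/15}
Op 10: register job_E */17 -> active={job_A:*/16, job_C:*/15, job_E:*/17}
Op 11: register job_B */2 -> active={job_A:*/16, job_B:*/2, job_C:*/15, job_E:*/17}
Op 12: register job_B */11 -> active={job_A:*/16, job_B:*/11, job_C:*/15, job_E:*/17}
  job_A: interval 16, next fire after T=75 is 80
  job_B: interval 11, next fire after T=75 is 77
  job_C: interval 15, next fire after T=75 is 90
  job_E: interval 17, next fire after T=75 is 85
Earliest fire time = 77 (job job_B)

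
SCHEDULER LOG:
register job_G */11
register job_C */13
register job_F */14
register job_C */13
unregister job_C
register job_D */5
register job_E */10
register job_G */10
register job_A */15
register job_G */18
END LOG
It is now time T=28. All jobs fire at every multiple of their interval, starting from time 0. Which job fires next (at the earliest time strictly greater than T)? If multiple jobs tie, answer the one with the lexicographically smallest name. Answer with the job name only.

Answer: job_A

Derivation:
Op 1: register job_G */11 -> active={job_G:*/11}
Op 2: register job_C */13 -> active={job_C:*/13, job_G:*/11}
Op 3: register job_F */14 -> active={job_C:*/13, job_F:*/14, job_G:*/11}
Op 4: register job_C */13 -> active={job_C:*/13, job_F:*/14, job_G:*/11}
Op 5: unregister job_C -> active={job_F:*/14, job_G:*/11}
Op 6: register job_D */5 -> active={job_D:*/5, job_F:*/14, job_G:*/11}
Op 7: register job_E */10 -> active={job_D:*/5, job_E:*/10, job_F:*/14, job_G:*/11}
Op 8: register job_G */10 -> active={job_D:*/5, job_E:*/10, job_F:*/14, job_G:*/10}
Op 9: register job_A */15 -> active={job_A:*/15, job_D:*/5, job_E:*/10, job_F:*/14, job_G:*/10}
Op 10: register job_G */18 -> active={job_A:*/15, job_D:*/5, job_E:*/10, job_F:*/14, job_G:*/18}
  job_A: interval 15, next fire after T=28 is 30
  job_D: interval 5, next fire after T=28 is 30
  job_E: interval 10, next fire after T=28 is 30
  job_F: interval 14, next fire after T=28 is 42
  job_G: interval 18, next fire after T=28 is 36
Earliest = 30, winner (lex tiebreak) = job_A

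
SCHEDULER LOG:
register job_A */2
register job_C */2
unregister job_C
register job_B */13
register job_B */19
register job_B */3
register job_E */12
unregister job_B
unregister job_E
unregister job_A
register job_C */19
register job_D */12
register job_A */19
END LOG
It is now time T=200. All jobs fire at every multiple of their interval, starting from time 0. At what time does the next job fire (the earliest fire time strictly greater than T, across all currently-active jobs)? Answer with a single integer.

Answer: 204

Derivation:
Op 1: register job_A */2 -> active={job_A:*/2}
Op 2: register job_C */2 -> active={job_A:*/2, job_C:*/2}
Op 3: unregister job_C -> active={job_A:*/2}
Op 4: register job_B */13 -> active={job_A:*/2, job_B:*/13}
Op 5: register job_B */19 -> active={job_A:*/2, job_B:*/19}
Op 6: register job_B */3 -> active={job_A:*/2, job_B:*/3}
Op 7: register job_E */12 -> active={job_A:*/2, job_B:*/3, job_E:*/12}
Op 8: unregister job_B -> active={job_A:*/2, job_E:*/12}
Op 9: unregister job_E -> active={job_A:*/2}
Op 10: unregister job_A -> active={}
Op 11: register job_C */19 -> active={job_C:*/19}
Op 12: register job_D */12 -> active={job_C:*/19, job_D:*/12}
Op 13: register job_A */19 -> active={job_A:*/19, job_C:*/19, job_D:*/12}
  job_A: interval 19, next fire after T=200 is 209
  job_C: interval 19, next fire after T=200 is 209
  job_D: interval 12, next fire after T=200 is 204
Earliest fire time = 204 (job job_D)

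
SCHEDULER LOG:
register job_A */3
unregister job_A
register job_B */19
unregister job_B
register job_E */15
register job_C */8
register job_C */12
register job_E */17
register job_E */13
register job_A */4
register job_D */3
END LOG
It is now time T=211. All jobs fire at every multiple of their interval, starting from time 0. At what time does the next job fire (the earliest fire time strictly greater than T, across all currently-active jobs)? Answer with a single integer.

Answer: 212

Derivation:
Op 1: register job_A */3 -> active={job_A:*/3}
Op 2: unregister job_A -> active={}
Op 3: register job_B */19 -> active={job_B:*/19}
Op 4: unregister job_B -> active={}
Op 5: register job_E */15 -> active={job_E:*/15}
Op 6: register job_C */8 -> active={job_C:*/8, job_E:*/15}
Op 7: register job_C */12 -> active={job_C:*/12, job_E:*/15}
Op 8: register job_E */17 -> active={job_C:*/12, job_E:*/17}
Op 9: register job_E */13 -> active={job_C:*/12, job_E:*/13}
Op 10: register job_A */4 -> active={job_A:*/4, job_C:*/12, job_E:*/13}
Op 11: register job_D */3 -> active={job_A:*/4, job_C:*/12, job_D:*/3, job_E:*/13}
  job_A: interval 4, next fire after T=211 is 212
  job_C: interval 12, next fire after T=211 is 216
  job_D: interval 3, next fire after T=211 is 213
  job_E: interval 13, next fire after T=211 is 221
Earliest fire time = 212 (job job_A)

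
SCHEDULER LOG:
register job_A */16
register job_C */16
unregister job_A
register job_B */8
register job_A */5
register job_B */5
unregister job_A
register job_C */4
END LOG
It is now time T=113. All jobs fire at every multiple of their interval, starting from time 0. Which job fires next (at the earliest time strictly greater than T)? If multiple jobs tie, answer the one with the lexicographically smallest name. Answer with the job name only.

Op 1: register job_A */16 -> active={job_A:*/16}
Op 2: register job_C */16 -> active={job_A:*/16, job_C:*/16}
Op 3: unregister job_A -> active={job_C:*/16}
Op 4: register job_B */8 -> active={job_B:*/8, job_C:*/16}
Op 5: register job_A */5 -> active={job_A:*/5, job_B:*/8, job_C:*/16}
Op 6: register job_B */5 -> active={job_A:*/5, job_B:*/5, job_C:*/16}
Op 7: unregister job_A -> active={job_B:*/5, job_C:*/16}
Op 8: register job_C */4 -> active={job_B:*/5, job_C:*/4}
  job_B: interval 5, next fire after T=113 is 115
  job_C: interval 4, next fire after T=113 is 116
Earliest = 115, winner (lex tiebreak) = job_B

Answer: job_B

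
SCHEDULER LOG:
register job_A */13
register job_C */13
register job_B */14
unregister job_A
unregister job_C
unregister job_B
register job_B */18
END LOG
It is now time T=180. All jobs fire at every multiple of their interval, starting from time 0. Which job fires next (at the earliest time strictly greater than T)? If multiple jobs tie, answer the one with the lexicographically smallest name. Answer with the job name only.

Op 1: register job_A */13 -> active={job_A:*/13}
Op 2: register job_C */13 -> active={job_A:*/13, job_C:*/13}
Op 3: register job_B */14 -> active={job_A:*/13, job_B:*/14, job_C:*/13}
Op 4: unregister job_A -> active={job_B:*/14, job_C:*/13}
Op 5: unregister job_C -> active={job_B:*/14}
Op 6: unregister job_B -> active={}
Op 7: register job_B */18 -> active={job_B:*/18}
  job_B: interval 18, next fire after T=180 is 198
Earliest = 198, winner (lex tiebreak) = job_B

Answer: job_B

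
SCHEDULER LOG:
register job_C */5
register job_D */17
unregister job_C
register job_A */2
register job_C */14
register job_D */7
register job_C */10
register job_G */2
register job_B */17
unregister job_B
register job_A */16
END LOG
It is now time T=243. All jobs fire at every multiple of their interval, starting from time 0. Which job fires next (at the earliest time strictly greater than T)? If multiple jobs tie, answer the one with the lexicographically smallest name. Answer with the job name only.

Answer: job_G

Derivation:
Op 1: register job_C */5 -> active={job_C:*/5}
Op 2: register job_D */17 -> active={job_C:*/5, job_D:*/17}
Op 3: unregister job_C -> active={job_D:*/17}
Op 4: register job_A */2 -> active={job_A:*/2, job_D:*/17}
Op 5: register job_C */14 -> active={job_A:*/2, job_C:*/14, job_D:*/17}
Op 6: register job_D */7 -> active={job_A:*/2, job_C:*/14, job_D:*/7}
Op 7: register job_C */10 -> active={job_A:*/2, job_C:*/10, job_D:*/7}
Op 8: register job_G */2 -> active={job_A:*/2, job_C:*/10, job_D:*/7, job_G:*/2}
Op 9: register job_B */17 -> active={job_A:*/2, job_B:*/17, job_C:*/10, job_D:*/7, job_G:*/2}
Op 10: unregister job_B -> active={job_A:*/2, job_C:*/10, job_D:*/7, job_G:*/2}
Op 11: register job_A */16 -> active={job_A:*/16, job_C:*/10, job_D:*/7, job_G:*/2}
  job_A: interval 16, next fire after T=243 is 256
  job_C: interval 10, next fire after T=243 is 250
  job_D: interval 7, next fire after T=243 is 245
  job_G: interval 2, next fire after T=243 is 244
Earliest = 244, winner (lex tiebreak) = job_G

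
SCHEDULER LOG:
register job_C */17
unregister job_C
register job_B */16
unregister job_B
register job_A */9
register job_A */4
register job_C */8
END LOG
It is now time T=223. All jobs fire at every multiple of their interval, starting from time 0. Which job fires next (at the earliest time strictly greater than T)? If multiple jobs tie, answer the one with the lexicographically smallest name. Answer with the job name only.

Answer: job_A

Derivation:
Op 1: register job_C */17 -> active={job_C:*/17}
Op 2: unregister job_C -> active={}
Op 3: register job_B */16 -> active={job_B:*/16}
Op 4: unregister job_B -> active={}
Op 5: register job_A */9 -> active={job_A:*/9}
Op 6: register job_A */4 -> active={job_A:*/4}
Op 7: register job_C */8 -> active={job_A:*/4, job_C:*/8}
  job_A: interval 4, next fire after T=223 is 224
  job_C: interval 8, next fire after T=223 is 224
Earliest = 224, winner (lex tiebreak) = job_A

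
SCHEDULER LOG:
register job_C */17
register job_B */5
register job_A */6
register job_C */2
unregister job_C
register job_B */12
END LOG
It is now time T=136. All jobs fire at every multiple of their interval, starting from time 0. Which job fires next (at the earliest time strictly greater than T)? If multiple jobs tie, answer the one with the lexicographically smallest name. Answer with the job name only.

Answer: job_A

Derivation:
Op 1: register job_C */17 -> active={job_C:*/17}
Op 2: register job_B */5 -> active={job_B:*/5, job_C:*/17}
Op 3: register job_A */6 -> active={job_A:*/6, job_B:*/5, job_C:*/17}
Op 4: register job_C */2 -> active={job_A:*/6, job_B:*/5, job_C:*/2}
Op 5: unregister job_C -> active={job_A:*/6, job_B:*/5}
Op 6: register job_B */12 -> active={job_A:*/6, job_B:*/12}
  job_A: interval 6, next fire after T=136 is 138
  job_B: interval 12, next fire after T=136 is 144
Earliest = 138, winner (lex tiebreak) = job_A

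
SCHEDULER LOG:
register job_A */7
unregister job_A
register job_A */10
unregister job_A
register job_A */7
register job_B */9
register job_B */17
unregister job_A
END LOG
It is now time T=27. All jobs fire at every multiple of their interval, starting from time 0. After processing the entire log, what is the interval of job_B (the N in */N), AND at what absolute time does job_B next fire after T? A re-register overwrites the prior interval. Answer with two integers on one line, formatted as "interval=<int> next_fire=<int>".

Op 1: register job_A */7 -> active={job_A:*/7}
Op 2: unregister job_A -> active={}
Op 3: register job_A */10 -> active={job_A:*/10}
Op 4: unregister job_A -> active={}
Op 5: register job_A */7 -> active={job_A:*/7}
Op 6: register job_B */9 -> active={job_A:*/7, job_B:*/9}
Op 7: register job_B */17 -> active={job_A:*/7, job_B:*/17}
Op 8: unregister job_A -> active={job_B:*/17}
Final interval of job_B = 17
Next fire of job_B after T=27: (27//17+1)*17 = 34

Answer: interval=17 next_fire=34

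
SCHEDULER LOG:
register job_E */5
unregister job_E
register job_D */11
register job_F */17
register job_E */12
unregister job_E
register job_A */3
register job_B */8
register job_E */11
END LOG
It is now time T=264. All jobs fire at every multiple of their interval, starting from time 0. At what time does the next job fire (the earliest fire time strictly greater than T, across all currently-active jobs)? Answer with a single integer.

Op 1: register job_E */5 -> active={job_E:*/5}
Op 2: unregister job_E -> active={}
Op 3: register job_D */11 -> active={job_D:*/11}
Op 4: register job_F */17 -> active={job_D:*/11, job_F:*/17}
Op 5: register job_E */12 -> active={job_D:*/11, job_E:*/12, job_F:*/17}
Op 6: unregister job_E -> active={job_D:*/11, job_F:*/17}
Op 7: register job_A */3 -> active={job_A:*/3, job_D:*/11, job_F:*/17}
Op 8: register job_B */8 -> active={job_A:*/3, job_B:*/8, job_D:*/11, job_F:*/17}
Op 9: register job_E */11 -> active={job_A:*/3, job_B:*/8, job_D:*/11, job_E:*/11, job_F:*/17}
  job_A: interval 3, next fire after T=264 is 267
  job_B: interval 8, next fire after T=264 is 272
  job_D: interval 11, next fire after T=264 is 275
  job_E: interval 11, next fire after T=264 is 275
  job_F: interval 17, next fire after T=264 is 272
Earliest fire time = 267 (job job_A)

Answer: 267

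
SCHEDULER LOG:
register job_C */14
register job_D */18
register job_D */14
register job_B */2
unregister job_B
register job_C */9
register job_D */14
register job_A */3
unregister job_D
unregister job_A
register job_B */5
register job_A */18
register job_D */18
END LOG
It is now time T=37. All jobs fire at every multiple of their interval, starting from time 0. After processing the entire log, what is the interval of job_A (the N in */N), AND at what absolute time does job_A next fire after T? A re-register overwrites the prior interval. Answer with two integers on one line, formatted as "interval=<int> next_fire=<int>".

Answer: interval=18 next_fire=54

Derivation:
Op 1: register job_C */14 -> active={job_C:*/14}
Op 2: register job_D */18 -> active={job_C:*/14, job_D:*/18}
Op 3: register job_D */14 -> active={job_C:*/14, job_D:*/14}
Op 4: register job_B */2 -> active={job_B:*/2, job_C:*/14, job_D:*/14}
Op 5: unregister job_B -> active={job_C:*/14, job_D:*/14}
Op 6: register job_C */9 -> active={job_C:*/9, job_D:*/14}
Op 7: register job_D */14 -> active={job_C:*/9, job_D:*/14}
Op 8: register job_A */3 -> active={job_A:*/3, job_C:*/9, job_D:*/14}
Op 9: unregister job_D -> active={job_A:*/3, job_C:*/9}
Op 10: unregister job_A -> active={job_C:*/9}
Op 11: register job_B */5 -> active={job_B:*/5, job_C:*/9}
Op 12: register job_A */18 -> active={job_A:*/18, job_B:*/5, job_C:*/9}
Op 13: register job_D */18 -> active={job_A:*/18, job_B:*/5, job_C:*/9, job_D:*/18}
Final interval of job_A = 18
Next fire of job_A after T=37: (37//18+1)*18 = 54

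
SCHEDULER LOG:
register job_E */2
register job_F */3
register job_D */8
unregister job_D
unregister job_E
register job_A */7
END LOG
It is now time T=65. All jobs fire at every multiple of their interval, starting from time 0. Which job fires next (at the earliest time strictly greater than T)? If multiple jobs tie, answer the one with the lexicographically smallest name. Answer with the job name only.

Op 1: register job_E */2 -> active={job_E:*/2}
Op 2: register job_F */3 -> active={job_E:*/2, job_F:*/3}
Op 3: register job_D */8 -> active={job_D:*/8, job_E:*/2, job_F:*/3}
Op 4: unregister job_D -> active={job_E:*/2, job_F:*/3}
Op 5: unregister job_E -> active={job_F:*/3}
Op 6: register job_A */7 -> active={job_A:*/7, job_F:*/3}
  job_A: interval 7, next fire after T=65 is 70
  job_F: interval 3, next fire after T=65 is 66
Earliest = 66, winner (lex tiebreak) = job_F

Answer: job_F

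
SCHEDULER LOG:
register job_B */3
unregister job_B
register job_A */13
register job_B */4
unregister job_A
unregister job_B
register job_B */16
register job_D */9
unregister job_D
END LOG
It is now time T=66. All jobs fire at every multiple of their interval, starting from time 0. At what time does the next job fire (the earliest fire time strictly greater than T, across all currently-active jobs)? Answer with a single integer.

Answer: 80

Derivation:
Op 1: register job_B */3 -> active={job_B:*/3}
Op 2: unregister job_B -> active={}
Op 3: register job_A */13 -> active={job_A:*/13}
Op 4: register job_B */4 -> active={job_A:*/13, job_B:*/4}
Op 5: unregister job_A -> active={job_B:*/4}
Op 6: unregister job_B -> active={}
Op 7: register job_B */16 -> active={job_B:*/16}
Op 8: register job_D */9 -> active={job_B:*/16, job_D:*/9}
Op 9: unregister job_D -> active={job_B:*/16}
  job_B: interval 16, next fire after T=66 is 80
Earliest fire time = 80 (job job_B)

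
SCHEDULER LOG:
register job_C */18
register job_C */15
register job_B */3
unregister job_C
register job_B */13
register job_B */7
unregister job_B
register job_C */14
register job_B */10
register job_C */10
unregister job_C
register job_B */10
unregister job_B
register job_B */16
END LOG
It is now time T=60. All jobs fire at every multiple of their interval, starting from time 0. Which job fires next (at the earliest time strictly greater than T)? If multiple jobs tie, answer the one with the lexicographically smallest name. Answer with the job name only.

Answer: job_B

Derivation:
Op 1: register job_C */18 -> active={job_C:*/18}
Op 2: register job_C */15 -> active={job_C:*/15}
Op 3: register job_B */3 -> active={job_B:*/3, job_C:*/15}
Op 4: unregister job_C -> active={job_B:*/3}
Op 5: register job_B */13 -> active={job_B:*/13}
Op 6: register job_B */7 -> active={job_B:*/7}
Op 7: unregister job_B -> active={}
Op 8: register job_C */14 -> active={job_C:*/14}
Op 9: register job_B */10 -> active={job_B:*/10, job_C:*/14}
Op 10: register job_C */10 -> active={job_B:*/10, job_C:*/10}
Op 11: unregister job_C -> active={job_B:*/10}
Op 12: register job_B */10 -> active={job_B:*/10}
Op 13: unregister job_B -> active={}
Op 14: register job_B */16 -> active={job_B:*/16}
  job_B: interval 16, next fire after T=60 is 64
Earliest = 64, winner (lex tiebreak) = job_B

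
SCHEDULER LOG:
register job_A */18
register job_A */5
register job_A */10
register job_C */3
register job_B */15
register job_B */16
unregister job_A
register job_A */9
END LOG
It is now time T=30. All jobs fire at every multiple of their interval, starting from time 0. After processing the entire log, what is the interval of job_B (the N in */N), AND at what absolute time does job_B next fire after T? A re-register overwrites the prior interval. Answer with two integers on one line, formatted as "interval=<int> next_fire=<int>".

Answer: interval=16 next_fire=32

Derivation:
Op 1: register job_A */18 -> active={job_A:*/18}
Op 2: register job_A */5 -> active={job_A:*/5}
Op 3: register job_A */10 -> active={job_A:*/10}
Op 4: register job_C */3 -> active={job_A:*/10, job_C:*/3}
Op 5: register job_B */15 -> active={job_A:*/10, job_B:*/15, job_C:*/3}
Op 6: register job_B */16 -> active={job_A:*/10, job_B:*/16, job_C:*/3}
Op 7: unregister job_A -> active={job_B:*/16, job_C:*/3}
Op 8: register job_A */9 -> active={job_A:*/9, job_B:*/16, job_C:*/3}
Final interval of job_B = 16
Next fire of job_B after T=30: (30//16+1)*16 = 32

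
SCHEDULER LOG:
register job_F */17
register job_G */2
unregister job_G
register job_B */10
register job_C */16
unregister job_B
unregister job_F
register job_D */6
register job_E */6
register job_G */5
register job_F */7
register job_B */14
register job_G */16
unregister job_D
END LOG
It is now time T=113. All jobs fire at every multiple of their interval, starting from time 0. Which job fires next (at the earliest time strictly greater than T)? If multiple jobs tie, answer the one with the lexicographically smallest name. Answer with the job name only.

Answer: job_E

Derivation:
Op 1: register job_F */17 -> active={job_F:*/17}
Op 2: register job_G */2 -> active={job_F:*/17, job_G:*/2}
Op 3: unregister job_G -> active={job_F:*/17}
Op 4: register job_B */10 -> active={job_B:*/10, job_F:*/17}
Op 5: register job_C */16 -> active={job_B:*/10, job_C:*/16, job_F:*/17}
Op 6: unregister job_B -> active={job_C:*/16, job_F:*/17}
Op 7: unregister job_F -> active={job_C:*/16}
Op 8: register job_D */6 -> active={job_C:*/16, job_D:*/6}
Op 9: register job_E */6 -> active={job_C:*/16, job_D:*/6, job_E:*/6}
Op 10: register job_G */5 -> active={job_C:*/16, job_D:*/6, job_E:*/6, job_G:*/5}
Op 11: register job_F */7 -> active={job_C:*/16, job_D:*/6, job_E:*/6, job_F:*/7, job_G:*/5}
Op 12: register job_B */14 -> active={job_B:*/14, job_C:*/16, job_D:*/6, job_E:*/6, job_F:*/7, job_G:*/5}
Op 13: register job_G */16 -> active={job_B:*/14, job_C:*/16, job_D:*/6, job_E:*/6, job_F:*/7, job_G:*/16}
Op 14: unregister job_D -> active={job_B:*/14, job_C:*/16, job_E:*/6, job_F:*/7, job_G:*/16}
  job_B: interval 14, next fire after T=113 is 126
  job_C: interval 16, next fire after T=113 is 128
  job_E: interval 6, next fire after T=113 is 114
  job_F: interval 7, next fire after T=113 is 119
  job_G: interval 16, next fire after T=113 is 128
Earliest = 114, winner (lex tiebreak) = job_E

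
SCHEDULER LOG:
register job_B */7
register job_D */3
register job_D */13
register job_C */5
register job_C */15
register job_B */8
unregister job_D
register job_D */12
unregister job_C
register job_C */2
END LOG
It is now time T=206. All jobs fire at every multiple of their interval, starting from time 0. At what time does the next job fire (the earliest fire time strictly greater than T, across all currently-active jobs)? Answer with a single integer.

Answer: 208

Derivation:
Op 1: register job_B */7 -> active={job_B:*/7}
Op 2: register job_D */3 -> active={job_B:*/7, job_D:*/3}
Op 3: register job_D */13 -> active={job_B:*/7, job_D:*/13}
Op 4: register job_C */5 -> active={job_B:*/7, job_C:*/5, job_D:*/13}
Op 5: register job_C */15 -> active={job_B:*/7, job_C:*/15, job_D:*/13}
Op 6: register job_B */8 -> active={job_B:*/8, job_C:*/15, job_D:*/13}
Op 7: unregister job_D -> active={job_B:*/8, job_C:*/15}
Op 8: register job_D */12 -> active={job_B:*/8, job_C:*/15, job_D:*/12}
Op 9: unregister job_C -> active={job_B:*/8, job_D:*/12}
Op 10: register job_C */2 -> active={job_B:*/8, job_C:*/2, job_D:*/12}
  job_B: interval 8, next fire after T=206 is 208
  job_C: interval 2, next fire after T=206 is 208
  job_D: interval 12, next fire after T=206 is 216
Earliest fire time = 208 (job job_B)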